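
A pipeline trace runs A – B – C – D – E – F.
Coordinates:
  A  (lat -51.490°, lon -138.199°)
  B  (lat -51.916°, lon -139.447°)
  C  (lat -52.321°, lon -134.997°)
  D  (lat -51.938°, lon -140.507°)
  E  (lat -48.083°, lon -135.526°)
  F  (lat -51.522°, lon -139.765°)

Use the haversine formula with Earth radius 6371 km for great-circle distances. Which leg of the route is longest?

Leg distances:
A→B: 98.2 km
B→C: 307.1 km
C→D: 378.4 km
D→E: 556.9 km
E→F: 488.5 km
The longest leg is D–E at 556.9 km.

D–E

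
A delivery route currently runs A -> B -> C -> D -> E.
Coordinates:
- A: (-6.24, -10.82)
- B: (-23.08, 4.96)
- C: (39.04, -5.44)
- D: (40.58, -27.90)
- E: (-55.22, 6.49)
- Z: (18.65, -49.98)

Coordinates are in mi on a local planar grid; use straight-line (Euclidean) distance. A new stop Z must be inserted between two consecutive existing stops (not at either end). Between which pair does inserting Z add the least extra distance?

between D and E

Added distance for inserting Z between each consecutive pair:
A–B: 92.3 mi
B–C: 55.0 mi
C–D: 57.6 mi
D–E: 22.3 mi
Smallest added distance is 22.3 mi, inserting between D and E.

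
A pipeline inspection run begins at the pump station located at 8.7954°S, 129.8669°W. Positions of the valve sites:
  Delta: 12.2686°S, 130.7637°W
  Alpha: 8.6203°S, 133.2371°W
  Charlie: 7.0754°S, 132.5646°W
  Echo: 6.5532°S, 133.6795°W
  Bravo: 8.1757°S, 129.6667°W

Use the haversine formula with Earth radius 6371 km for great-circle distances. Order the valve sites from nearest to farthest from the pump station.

Distance from the pump station at 8.7954°S, 129.8669°W to each:
Bravo 8.1757°S, 129.6667°W: 72.3 km
Charlie 7.0754°S, 132.5646°W: 353.3 km
Alpha 8.6203°S, 133.2371°W: 370.9 km
Delta 12.2686°S, 130.7637°W: 398.4 km
Echo 6.5532°S, 133.6795°W: 488.5 km

Bravo, Charlie, Alpha, Delta, Echo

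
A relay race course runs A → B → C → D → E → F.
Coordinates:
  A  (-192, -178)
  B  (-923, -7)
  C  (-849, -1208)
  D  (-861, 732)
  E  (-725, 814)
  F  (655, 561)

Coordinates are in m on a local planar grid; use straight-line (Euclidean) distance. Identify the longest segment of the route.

Leg distances:
A→B: 750.7 m
B→C: 1203.3 m
C→D: 1940.0 m
D→E: 158.8 m
E→F: 1403.0 m
The longest leg is C–D at 1940.0 m.

C–D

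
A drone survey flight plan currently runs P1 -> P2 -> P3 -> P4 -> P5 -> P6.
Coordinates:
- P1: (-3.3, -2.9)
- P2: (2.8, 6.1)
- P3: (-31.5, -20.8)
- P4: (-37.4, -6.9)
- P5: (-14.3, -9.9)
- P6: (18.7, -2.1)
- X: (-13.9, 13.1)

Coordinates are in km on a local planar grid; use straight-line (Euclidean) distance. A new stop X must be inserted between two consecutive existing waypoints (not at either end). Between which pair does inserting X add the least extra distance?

between P2 and P3

Added distance for inserting X between each consecutive pair:
P1–P2: 26.4 km
P2–P3: 12.7 km
P3–P4: 54.0 km
P4–P5: 30.6 km
P5–P6: 25.1 km
Smallest added distance is 12.7 km, inserting between P2 and P3.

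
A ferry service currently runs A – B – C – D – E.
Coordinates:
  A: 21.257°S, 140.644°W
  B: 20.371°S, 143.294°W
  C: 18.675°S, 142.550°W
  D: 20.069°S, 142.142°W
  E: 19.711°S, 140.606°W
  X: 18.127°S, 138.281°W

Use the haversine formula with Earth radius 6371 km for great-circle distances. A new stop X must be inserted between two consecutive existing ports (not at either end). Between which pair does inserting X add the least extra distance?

between D and E

Added distance for inserting X between each consecutive pair:
A–B: 716.8 km
B–C: 832.8 km
C–D: 753.3 km
D–E: 595.5 km
Smallest added distance is 595.5 km, inserting between D and E.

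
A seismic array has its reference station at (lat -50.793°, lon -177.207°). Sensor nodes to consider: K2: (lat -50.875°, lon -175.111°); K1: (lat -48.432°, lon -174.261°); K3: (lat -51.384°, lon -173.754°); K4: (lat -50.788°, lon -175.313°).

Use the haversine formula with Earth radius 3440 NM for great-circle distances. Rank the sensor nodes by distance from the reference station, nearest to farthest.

Distance from the reference station at (lat -50.793°, lon -177.207°) to each:
K4 (lat -50.788°, lon -175.313°): 71.9 NM
K2 (lat -50.875°, lon -175.111°): 79.6 NM
K3 (lat -51.384°, lon -173.754°): 135.0 NM
K1 (lat -48.432°, lon -174.261°): 182.3 NM

K4, K2, K3, K1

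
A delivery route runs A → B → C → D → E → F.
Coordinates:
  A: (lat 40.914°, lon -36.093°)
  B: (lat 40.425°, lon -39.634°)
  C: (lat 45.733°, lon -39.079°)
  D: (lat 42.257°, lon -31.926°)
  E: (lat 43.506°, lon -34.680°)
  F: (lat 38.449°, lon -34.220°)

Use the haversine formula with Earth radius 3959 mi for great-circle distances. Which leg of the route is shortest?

D–E

Leg distances:
A→B: 188.6 mi
B→C: 367.8 mi
C→D: 428.8 mi
D→E: 164.0 mi
E→F: 350.2 mi
The shortest leg is D–E at 164.0 mi.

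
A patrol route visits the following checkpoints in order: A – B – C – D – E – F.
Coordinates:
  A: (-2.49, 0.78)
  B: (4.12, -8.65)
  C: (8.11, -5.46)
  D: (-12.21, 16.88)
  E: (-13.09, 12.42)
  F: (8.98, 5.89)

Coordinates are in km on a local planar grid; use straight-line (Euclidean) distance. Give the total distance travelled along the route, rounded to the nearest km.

Leg distances:
A→B: 11.5 km  (cumulative 11.5 km)
B→C: 5.1 km  (cumulative 16.6 km)
C→D: 30.2 km  (cumulative 46.8 km)
D→E: 4.5 km  (cumulative 51.4 km)
E→F: 23.0 km  (cumulative 74.4 km)
Total route length ≈ 74 km.

74 km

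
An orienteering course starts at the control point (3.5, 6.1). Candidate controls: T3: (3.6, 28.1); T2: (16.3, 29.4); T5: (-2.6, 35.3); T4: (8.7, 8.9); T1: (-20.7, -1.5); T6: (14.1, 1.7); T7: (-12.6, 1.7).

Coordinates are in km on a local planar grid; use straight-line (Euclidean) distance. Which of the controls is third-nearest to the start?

Distances from the start ((3.5, 6.1)):
T4: 5.9 km
T6: 11.5 km
T7: 16.7 km
T3: 22.0 km
T1: 25.4 km
T2: 26.6 km
T5: 29.8 km
The third-nearest is T7 at 16.7 km.

T7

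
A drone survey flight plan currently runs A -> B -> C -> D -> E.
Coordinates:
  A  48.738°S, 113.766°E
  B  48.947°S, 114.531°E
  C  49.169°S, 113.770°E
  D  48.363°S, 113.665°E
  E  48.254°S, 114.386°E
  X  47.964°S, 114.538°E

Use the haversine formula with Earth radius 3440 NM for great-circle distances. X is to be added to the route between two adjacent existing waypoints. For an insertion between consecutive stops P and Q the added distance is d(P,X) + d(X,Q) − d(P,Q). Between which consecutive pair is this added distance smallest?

between D and E

Added distance for inserting X between each consecutive pair:
A–B: 82.0 NM
B–C: 104.8 NM
C–D: 72.3 NM
D–E: 31.3 NM
Smallest added distance is 31.3 NM, inserting between D and E.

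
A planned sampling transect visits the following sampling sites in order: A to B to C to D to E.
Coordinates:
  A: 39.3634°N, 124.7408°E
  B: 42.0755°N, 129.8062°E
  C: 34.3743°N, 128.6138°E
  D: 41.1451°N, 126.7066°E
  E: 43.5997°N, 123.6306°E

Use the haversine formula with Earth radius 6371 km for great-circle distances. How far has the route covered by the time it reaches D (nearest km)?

2156 km

Leg distances:
A→B: 522.5 km  (cumulative 522.5 km)
B→C: 862.6 km  (cumulative 1385.1 km)
C→D: 771.3 km  (cumulative 2156.4 km)
Cumulative distance at D ≈ 2156 km.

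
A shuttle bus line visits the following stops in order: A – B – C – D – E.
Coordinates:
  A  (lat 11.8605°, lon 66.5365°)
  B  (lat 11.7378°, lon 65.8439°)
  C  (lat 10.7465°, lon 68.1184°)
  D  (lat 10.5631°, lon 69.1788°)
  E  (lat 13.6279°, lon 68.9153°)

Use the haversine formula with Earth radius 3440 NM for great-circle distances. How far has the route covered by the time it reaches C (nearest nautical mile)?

188 NM

Leg distances:
A→B: 41.4 NM  (cumulative 41.4 NM)
B→C: 146.6 NM  (cumulative 187.9 NM)
Cumulative distance at C ≈ 188 NM.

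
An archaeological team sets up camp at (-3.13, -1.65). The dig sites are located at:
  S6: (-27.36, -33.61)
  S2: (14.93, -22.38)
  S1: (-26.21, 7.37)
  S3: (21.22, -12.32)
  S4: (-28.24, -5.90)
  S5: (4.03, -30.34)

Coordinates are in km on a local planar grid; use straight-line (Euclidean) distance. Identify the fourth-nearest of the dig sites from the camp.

S2

Distance to each, sorted:
S1: 24.8 km
S4: 25.5 km
S3: 26.6 km
S2: 27.5 km
S5: 29.6 km
S6: 40.1 km
The fourth-nearest is S2 at 27.5 km.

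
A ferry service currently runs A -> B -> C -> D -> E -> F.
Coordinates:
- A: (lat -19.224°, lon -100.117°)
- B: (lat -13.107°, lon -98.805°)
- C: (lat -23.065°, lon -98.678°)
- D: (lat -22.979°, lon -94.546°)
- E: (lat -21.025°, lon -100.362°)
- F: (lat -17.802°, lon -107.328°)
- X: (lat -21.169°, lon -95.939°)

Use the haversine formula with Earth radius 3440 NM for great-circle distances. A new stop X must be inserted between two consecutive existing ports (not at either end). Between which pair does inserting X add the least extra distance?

between D and E

Added distance for inserting X between each consecutive pair:
A–B: 399.0 NM
B–C: 103.4 NM
C–D: 95.3 NM
D–E: 37.1 NM
E–F: 484.0 NM
Smallest added distance is 37.1 NM, inserting between D and E.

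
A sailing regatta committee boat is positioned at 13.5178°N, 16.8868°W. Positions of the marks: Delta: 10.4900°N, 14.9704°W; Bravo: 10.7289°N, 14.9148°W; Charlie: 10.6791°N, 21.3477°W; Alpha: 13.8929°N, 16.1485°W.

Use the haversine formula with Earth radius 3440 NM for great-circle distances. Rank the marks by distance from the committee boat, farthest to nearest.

Charlie, Delta, Bravo, Alpha

Distance from the committee boat at 13.5178°N, 16.8868°W to each:
Charlie 10.6791°N, 21.3477°W: 312.4 NM
Delta 10.4900°N, 14.9704°W: 213.8 NM
Bravo 10.7289°N, 14.9148°W: 203.6 NM
Alpha 13.8929°N, 16.1485°W: 48.6 NM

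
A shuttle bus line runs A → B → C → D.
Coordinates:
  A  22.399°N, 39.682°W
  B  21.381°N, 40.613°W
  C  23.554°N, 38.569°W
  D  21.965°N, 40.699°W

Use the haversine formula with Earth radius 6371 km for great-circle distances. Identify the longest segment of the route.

Leg distances:
A→B: 148.5 km
B→C: 320.1 km
C→D: 280.9 km
The longest leg is B–C at 320.1 km.

B–C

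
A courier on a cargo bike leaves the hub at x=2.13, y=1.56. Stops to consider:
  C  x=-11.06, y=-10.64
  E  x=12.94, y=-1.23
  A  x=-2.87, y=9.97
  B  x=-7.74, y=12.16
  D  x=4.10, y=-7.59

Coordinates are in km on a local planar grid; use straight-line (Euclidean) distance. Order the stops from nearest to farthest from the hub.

Distance from the hub at x=2.13, y=1.56 to each:
D x=4.10, y=-7.59: 9.4 km
A x=-2.87, y=9.97: 9.8 km
E x=12.94, y=-1.23: 11.2 km
B x=-7.74, y=12.16: 14.5 km
C x=-11.06, y=-10.64: 18.0 km

D, A, E, B, C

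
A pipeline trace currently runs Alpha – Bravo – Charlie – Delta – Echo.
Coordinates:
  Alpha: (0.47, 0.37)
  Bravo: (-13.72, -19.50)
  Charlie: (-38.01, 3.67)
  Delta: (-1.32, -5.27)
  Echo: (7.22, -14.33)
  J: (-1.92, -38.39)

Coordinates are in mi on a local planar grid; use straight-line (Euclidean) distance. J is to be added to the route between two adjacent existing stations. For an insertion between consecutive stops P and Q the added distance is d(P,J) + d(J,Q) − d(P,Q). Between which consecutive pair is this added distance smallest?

Added distance for inserting J between each consecutive pair:
Alpha–Bravo: 36.7 mi
Bravo–Charlie: 44.1 mi
Charlie–Delta: 50.8 mi
Delta–Echo: 46.4 mi
Smallest added distance is 36.7 mi, inserting between Alpha and Bravo.

between Alpha and Bravo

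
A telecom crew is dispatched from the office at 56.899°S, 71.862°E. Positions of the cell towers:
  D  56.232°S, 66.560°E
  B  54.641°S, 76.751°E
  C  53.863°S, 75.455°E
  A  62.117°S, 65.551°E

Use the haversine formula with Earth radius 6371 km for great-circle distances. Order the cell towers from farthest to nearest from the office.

A, C, B, D

Computing each great-circle distance from 56.899°S, 71.862°E:
A 62.117°S, 65.551°E: 680.1 km
C 53.863°S, 75.455°E: 406.7 km
B 54.641°S, 76.751°E: 395.5 km
D 56.232°S, 66.560°E: 333.1 km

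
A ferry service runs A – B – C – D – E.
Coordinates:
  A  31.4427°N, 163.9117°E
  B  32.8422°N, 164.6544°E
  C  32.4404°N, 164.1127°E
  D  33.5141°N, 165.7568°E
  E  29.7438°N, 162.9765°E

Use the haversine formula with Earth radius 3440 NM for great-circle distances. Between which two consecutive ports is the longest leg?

D–E

Leg distances:
A→B: 92.1 NM
B→C: 36.5 NM
C→D: 104.9 NM
D→E: 267.3 NM
The longest leg is D–E at 267.3 NM.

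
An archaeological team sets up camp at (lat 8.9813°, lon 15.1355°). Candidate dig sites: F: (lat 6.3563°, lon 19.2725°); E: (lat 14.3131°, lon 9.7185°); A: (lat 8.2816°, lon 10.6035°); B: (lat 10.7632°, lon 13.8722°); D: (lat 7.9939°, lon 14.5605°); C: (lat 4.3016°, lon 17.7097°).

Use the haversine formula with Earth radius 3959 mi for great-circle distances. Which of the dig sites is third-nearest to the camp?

Distance to each, sorted:
D: 78.7 mi
B: 150.2 mi
A: 313.4 mi
F: 336.4 mi
C: 368.5 mi
E: 519.6 mi
The third-nearest is A at 313.4 mi.

A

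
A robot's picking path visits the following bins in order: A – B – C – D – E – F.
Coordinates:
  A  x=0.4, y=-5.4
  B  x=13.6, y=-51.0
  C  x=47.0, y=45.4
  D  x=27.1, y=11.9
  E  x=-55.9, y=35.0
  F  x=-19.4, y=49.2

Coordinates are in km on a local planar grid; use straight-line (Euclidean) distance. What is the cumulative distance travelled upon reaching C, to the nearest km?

149 km

Leg distances:
A→B: 47.5 km  (cumulative 47.5 km)
B→C: 102.0 km  (cumulative 149.5 km)
Cumulative distance at C ≈ 149 km.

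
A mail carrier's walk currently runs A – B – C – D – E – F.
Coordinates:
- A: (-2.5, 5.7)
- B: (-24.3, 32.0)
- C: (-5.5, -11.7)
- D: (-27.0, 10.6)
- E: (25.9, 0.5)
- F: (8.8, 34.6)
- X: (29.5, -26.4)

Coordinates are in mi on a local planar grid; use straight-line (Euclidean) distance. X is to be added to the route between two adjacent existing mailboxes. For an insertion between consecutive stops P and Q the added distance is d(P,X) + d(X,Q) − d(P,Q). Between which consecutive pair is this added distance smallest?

between D and E

Added distance for inserting X between each consecutive pair:
A–B: 90.6 mi
B–C: 69.8 mi
C–D: 74.5 mi
D–E: 40.8 mi
E–F: 53.4 mi
Smallest added distance is 40.8 mi, inserting between D and E.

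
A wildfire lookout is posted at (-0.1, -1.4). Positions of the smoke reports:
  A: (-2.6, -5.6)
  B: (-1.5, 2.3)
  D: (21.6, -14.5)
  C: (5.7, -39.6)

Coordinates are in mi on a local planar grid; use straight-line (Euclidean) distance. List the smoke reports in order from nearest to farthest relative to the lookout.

B, A, D, C

Computing each straight-line distance from (-0.1, -1.4):
B (-1.5, 2.3): 4.0 mi
A (-2.6, -5.6): 4.9 mi
D (21.6, -14.5): 25.3 mi
C (5.7, -39.6): 38.6 mi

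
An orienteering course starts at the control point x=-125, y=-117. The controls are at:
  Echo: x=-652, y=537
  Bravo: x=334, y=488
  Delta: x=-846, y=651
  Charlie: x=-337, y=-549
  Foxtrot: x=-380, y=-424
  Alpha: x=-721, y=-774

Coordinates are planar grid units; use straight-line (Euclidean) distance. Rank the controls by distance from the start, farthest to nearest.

Distances from the start:
Delta x=-846, y=651: 1053.4
Alpha x=-721, y=-774: 887.1
Echo x=-652, y=537: 839.9
Bravo x=334, y=488: 759.4
Charlie x=-337, y=-549: 481.2
Foxtrot x=-380, y=-424: 399.1

Delta, Alpha, Echo, Bravo, Charlie, Foxtrot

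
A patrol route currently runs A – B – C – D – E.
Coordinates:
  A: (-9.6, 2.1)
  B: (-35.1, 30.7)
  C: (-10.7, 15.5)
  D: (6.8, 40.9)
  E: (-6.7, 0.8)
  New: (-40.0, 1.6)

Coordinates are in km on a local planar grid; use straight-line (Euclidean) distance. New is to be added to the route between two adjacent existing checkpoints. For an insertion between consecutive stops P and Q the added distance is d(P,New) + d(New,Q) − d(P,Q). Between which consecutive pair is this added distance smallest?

between A and B

Added distance for inserting New between each consecutive pair:
A–B: 21.6 km
B–C: 33.2 km
C–D: 62.7 km
D–E: 52.1 km
Smallest added distance is 21.6 km, inserting between A and B.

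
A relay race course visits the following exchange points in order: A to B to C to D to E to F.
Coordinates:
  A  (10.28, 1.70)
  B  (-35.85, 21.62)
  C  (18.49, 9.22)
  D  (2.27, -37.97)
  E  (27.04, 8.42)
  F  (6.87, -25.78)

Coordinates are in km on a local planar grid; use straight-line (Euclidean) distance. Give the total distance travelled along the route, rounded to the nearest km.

248 km

Leg distances:
A→B: 50.2 km  (cumulative 50.2 km)
B→C: 55.7 km  (cumulative 106.0 km)
C→D: 49.9 km  (cumulative 155.9 km)
D→E: 52.6 km  (cumulative 208.5 km)
E→F: 39.7 km  (cumulative 248.2 km)
Total route length ≈ 248 km.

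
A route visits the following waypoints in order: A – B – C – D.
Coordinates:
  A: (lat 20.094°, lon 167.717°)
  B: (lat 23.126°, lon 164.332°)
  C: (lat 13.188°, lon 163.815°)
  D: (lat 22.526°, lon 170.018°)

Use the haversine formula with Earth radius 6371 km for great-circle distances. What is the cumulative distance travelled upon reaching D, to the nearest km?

Leg distances:
A→B: 485.9 km  (cumulative 485.9 km)
B→C: 1106.4 km  (cumulative 1592.3 km)
C→D: 1228.0 km  (cumulative 2820.2 km)
Cumulative distance at D ≈ 2820 km.

2820 km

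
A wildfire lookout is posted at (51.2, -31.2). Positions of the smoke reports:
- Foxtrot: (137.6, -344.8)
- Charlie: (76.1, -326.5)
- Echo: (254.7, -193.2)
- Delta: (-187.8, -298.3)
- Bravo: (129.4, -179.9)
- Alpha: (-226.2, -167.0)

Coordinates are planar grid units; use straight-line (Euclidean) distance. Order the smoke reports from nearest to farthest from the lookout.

Distances from the lookout:
Bravo (129.4, -179.9): 168.0
Echo (254.7, -193.2): 260.1
Charlie (76.1, -326.5): 296.3
Alpha (-226.2, -167.0): 308.9
Foxtrot (137.6, -344.8): 325.3
Delta (-187.8, -298.3): 358.4

Bravo, Echo, Charlie, Alpha, Foxtrot, Delta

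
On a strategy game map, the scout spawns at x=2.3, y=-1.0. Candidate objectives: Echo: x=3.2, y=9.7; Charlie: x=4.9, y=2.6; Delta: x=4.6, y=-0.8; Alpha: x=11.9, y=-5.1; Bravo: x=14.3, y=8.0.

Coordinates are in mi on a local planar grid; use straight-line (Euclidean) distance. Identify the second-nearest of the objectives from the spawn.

Charlie

Distance to each, sorted:
Delta: 2.3 mi
Charlie: 4.4 mi
Alpha: 10.4 mi
Echo: 10.7 mi
Bravo: 15.0 mi
The second-nearest is Charlie at 4.4 mi.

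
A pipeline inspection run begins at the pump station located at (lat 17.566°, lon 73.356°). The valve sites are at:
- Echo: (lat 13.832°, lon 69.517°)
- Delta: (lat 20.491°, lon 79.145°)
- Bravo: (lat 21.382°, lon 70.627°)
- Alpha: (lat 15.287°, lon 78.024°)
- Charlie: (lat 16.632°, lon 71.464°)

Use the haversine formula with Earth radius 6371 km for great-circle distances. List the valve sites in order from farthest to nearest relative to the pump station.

Delta, Echo, Alpha, Bravo, Charlie

Distances from the pump station:
Delta (lat 20.491°, lon 79.145°): 689.9 km
Echo (lat 13.832°, lon 69.517°): 584.1 km
Alpha (lat 15.287°, lon 78.024°): 558.6 km
Bravo (lat 21.382°, lon 70.627°): 511.7 km
Charlie (lat 16.632°, lon 71.464°): 226.3 km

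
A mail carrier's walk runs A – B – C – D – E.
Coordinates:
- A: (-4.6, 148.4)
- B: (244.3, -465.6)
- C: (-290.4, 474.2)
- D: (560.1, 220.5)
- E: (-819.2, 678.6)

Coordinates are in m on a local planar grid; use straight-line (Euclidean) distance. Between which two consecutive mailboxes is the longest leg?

D–E

Leg distances:
A→B: 662.5 m
B→C: 1081.3 m
C→D: 887.5 m
D→E: 1453.4 m
The longest leg is D–E at 1453.4 m.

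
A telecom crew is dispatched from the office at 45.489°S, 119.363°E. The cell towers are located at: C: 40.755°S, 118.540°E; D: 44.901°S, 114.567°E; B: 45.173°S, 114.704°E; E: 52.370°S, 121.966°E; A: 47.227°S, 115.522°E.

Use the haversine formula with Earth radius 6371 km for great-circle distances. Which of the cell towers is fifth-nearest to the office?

E

Distance to each, sorted:
A: 352.4 km
B: 365.8 km
D: 381.4 km
C: 530.6 km
E: 788.3 km
The fifth-nearest is E at 788.3 km.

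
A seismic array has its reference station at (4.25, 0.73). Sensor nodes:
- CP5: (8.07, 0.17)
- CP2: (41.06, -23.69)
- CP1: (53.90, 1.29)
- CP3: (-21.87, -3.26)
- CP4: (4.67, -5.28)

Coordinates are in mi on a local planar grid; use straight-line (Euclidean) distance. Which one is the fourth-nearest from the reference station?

Distance to each, sorted:
CP5: 3.9 mi
CP4: 6.0 mi
CP3: 26.4 mi
CP2: 44.2 mi
CP1: 49.7 mi
The fourth-nearest is CP2 at 44.2 mi.

CP2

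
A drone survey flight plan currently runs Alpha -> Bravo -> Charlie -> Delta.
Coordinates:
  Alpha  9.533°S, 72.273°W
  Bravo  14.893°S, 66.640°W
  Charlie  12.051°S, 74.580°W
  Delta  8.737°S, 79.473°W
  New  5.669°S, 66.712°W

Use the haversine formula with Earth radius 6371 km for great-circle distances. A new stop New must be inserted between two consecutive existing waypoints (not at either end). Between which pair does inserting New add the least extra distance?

Added distance for inserting New between each consecutive pair:
Alpha–Bravo: 919.9 km
Bravo–Charlie: 1229.0 km
Charlie–Delta: 1916.6 km
Smallest added distance is 919.9 km, inserting between Alpha and Bravo.

between Alpha and Bravo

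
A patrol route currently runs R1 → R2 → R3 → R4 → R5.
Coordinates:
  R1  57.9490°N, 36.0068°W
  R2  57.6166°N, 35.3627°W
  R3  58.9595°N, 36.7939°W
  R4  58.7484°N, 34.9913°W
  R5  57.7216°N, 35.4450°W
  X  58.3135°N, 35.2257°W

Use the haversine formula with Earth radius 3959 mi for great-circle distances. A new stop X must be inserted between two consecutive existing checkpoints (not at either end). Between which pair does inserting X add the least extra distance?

Added distance for inserting X between each consecutive pair:
R1–R2: 53.4 mi
R2–R3: 14.0 mi
R3–R4: 37.1 mi
R4–R5: 0.1 mi
Smallest added distance is 0.1 mi, inserting between R4 and R5.

between R4 and R5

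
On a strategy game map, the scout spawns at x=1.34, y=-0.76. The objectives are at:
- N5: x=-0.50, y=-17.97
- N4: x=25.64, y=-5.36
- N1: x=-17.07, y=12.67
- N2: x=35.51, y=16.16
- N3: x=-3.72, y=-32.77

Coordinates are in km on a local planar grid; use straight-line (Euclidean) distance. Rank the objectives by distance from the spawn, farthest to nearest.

N2, N3, N4, N1, N5

Distance from the spawn at x=1.34, y=-0.76 to each:
N2 x=35.51, y=16.16: 38.1 km
N3 x=-3.72, y=-32.77: 32.4 km
N4 x=25.64, y=-5.36: 24.7 km
N1 x=-17.07, y=12.67: 22.8 km
N5 x=-0.50, y=-17.97: 17.3 km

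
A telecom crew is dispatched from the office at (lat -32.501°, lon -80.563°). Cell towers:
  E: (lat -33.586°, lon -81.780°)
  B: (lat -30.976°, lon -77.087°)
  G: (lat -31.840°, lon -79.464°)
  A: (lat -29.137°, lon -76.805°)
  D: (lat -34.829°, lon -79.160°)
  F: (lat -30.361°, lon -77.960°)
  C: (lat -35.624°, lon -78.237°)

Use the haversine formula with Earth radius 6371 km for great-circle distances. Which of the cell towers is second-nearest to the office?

Distance to each, sorted:
G: 126.9 km
E: 165.6 km
D: 289.6 km
F: 342.9 km
B: 369.8 km
C: 408.0 km
A: 518.3 km
The second-nearest is E at 165.6 km.

E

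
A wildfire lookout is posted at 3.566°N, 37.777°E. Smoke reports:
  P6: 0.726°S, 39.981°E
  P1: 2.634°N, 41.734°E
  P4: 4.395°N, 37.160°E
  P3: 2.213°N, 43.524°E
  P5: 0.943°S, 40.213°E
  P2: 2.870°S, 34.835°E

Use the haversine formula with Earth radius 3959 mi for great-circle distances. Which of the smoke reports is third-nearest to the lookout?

Distances from the lookout (3.566°N, 37.777°E):
P4: 71.3 mi
P1: 280.5 mi
P6: 333.3 mi
P5: 354.1 mi
P3: 407.5 mi
P2: 488.9 mi
The third-nearest is P6 at 333.3 mi.

P6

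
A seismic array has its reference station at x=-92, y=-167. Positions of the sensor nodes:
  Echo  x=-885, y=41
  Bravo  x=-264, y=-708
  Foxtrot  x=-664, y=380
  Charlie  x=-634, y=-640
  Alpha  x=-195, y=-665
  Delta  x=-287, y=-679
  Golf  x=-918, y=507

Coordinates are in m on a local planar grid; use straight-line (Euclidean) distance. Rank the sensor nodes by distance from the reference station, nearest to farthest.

Alpha, Delta, Bravo, Charlie, Foxtrot, Echo, Golf

Computing each straight-line distance from x=-92, y=-167:
Alpha x=-195, y=-665: 508.5 m
Delta x=-287, y=-679: 547.9 m
Bravo x=-264, y=-708: 567.7 m
Charlie x=-634, y=-640: 719.4 m
Foxtrot x=-664, y=380: 791.4 m
Echo x=-885, y=41: 819.8 m
Golf x=-918, y=507: 1066.1 m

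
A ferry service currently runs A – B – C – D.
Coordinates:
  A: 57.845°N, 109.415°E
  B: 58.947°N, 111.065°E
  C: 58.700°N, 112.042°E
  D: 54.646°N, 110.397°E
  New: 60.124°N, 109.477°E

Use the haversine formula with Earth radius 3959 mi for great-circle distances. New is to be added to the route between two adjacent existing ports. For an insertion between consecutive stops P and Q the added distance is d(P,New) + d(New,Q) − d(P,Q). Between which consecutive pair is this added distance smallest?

Added distance for inserting New between each consecutive pair:
A–B: 159.2 mi
B–C: 193.1 mi
C–D: 226.5 mi
Smallest added distance is 159.2 mi, inserting between A and B.

between A and B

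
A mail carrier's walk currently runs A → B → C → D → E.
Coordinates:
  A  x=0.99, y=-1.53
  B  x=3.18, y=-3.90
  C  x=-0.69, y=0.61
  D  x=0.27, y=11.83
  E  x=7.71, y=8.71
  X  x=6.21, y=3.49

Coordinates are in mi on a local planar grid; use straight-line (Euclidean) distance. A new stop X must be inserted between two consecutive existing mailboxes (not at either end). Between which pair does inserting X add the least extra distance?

Added distance for inserting X between each consecutive pair:
A–B: 12.0 mi
B–C: 9.5 mi
C–D: 6.5 mi
D–E: 7.6 mi
Smallest added distance is 6.5 mi, inserting between C and D.

between C and D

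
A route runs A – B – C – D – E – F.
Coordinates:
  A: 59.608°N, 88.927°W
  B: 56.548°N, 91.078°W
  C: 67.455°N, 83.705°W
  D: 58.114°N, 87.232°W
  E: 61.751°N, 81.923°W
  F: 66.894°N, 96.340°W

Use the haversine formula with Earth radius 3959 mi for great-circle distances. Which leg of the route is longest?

B–C

Leg distances:
A→B: 225.5 mi
B→C: 789.4 mi
C→D: 654.7 mi
D→E: 311.1 mi
E→F: 556.8 mi
The longest leg is B–C at 789.4 mi.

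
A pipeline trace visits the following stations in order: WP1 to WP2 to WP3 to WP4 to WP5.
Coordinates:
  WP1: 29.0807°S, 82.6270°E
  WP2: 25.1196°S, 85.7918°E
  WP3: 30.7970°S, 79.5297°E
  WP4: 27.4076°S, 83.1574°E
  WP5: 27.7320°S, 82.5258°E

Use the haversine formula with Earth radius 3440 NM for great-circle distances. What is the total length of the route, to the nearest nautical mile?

1085 NM

Leg distances:
WP1→WP2: 291.8 NM  (cumulative 291.8 NM)
WP2→WP3: 475.7 NM  (cumulative 767.5 NM)
WP3→WP4: 278.6 NM  (cumulative 1046.1 NM)
WP4→WP5: 38.8 NM  (cumulative 1084.9 NM)
Total route length ≈ 1085 NM.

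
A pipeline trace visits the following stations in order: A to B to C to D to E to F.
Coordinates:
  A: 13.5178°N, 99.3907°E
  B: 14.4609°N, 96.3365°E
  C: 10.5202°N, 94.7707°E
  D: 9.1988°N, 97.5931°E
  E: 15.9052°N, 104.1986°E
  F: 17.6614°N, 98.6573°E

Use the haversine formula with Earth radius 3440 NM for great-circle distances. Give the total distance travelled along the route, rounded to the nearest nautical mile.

1519 NM

Leg distances:
A→B: 186.7 NM  (cumulative 186.7 NM)
B→C: 253.8 NM  (cumulative 440.5 NM)
C→D: 184.8 NM  (cumulative 625.3 NM)
D→E: 558.4 NM  (cumulative 1183.7 NM)
E→F: 335.5 NM  (cumulative 1519.2 NM)
Total route length ≈ 1519 NM.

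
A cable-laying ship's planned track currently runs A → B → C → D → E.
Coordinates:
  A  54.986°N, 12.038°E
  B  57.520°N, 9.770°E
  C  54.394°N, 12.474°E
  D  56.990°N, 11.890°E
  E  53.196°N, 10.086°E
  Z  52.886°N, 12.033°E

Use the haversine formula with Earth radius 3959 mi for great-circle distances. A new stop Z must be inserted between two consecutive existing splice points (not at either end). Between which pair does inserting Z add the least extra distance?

between D and E

Added distance for inserting Z between each consecutive pair:
A–B: 281.9 mi
B–C: 198.2 mi
C–D: 208.6 mi
D–E: 95.6 mi
Smallest added distance is 95.6 mi, inserting between D and E.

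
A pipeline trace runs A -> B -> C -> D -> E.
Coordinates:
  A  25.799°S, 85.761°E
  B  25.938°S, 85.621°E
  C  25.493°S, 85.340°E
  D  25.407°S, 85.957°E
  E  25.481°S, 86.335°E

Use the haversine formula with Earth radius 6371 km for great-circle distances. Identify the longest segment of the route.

Leg distances:
A→B: 20.9 km
B→C: 56.9 km
C→D: 62.7 km
D→E: 38.8 km
The longest leg is C–D at 62.7 km.

C–D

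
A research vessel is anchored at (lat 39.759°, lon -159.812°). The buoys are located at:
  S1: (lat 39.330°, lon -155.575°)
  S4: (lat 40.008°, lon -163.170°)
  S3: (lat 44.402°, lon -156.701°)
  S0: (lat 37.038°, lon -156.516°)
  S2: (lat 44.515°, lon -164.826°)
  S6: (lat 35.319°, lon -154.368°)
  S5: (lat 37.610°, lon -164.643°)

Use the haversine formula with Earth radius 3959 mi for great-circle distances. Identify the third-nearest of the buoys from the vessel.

S0

Distances from the vessel ((lat 39.759°, lon -159.812°)):
S4: 178.9 mi
S1: 227.7 mi
S0: 259.2 mi
S5: 299.8 mi
S3: 358.2 mi
S2: 417.0 mi
S6: 427.7 mi
The third-nearest is S0 at 259.2 mi.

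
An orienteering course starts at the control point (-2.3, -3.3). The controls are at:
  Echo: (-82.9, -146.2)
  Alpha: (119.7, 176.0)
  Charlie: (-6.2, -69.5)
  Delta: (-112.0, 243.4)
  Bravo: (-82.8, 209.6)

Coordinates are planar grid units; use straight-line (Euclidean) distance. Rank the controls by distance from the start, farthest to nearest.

Computing each straight-line distance from (-2.3, -3.3):
Delta (-112.0, 243.4): 270.0
Bravo (-82.8, 209.6): 227.6
Alpha (119.7, 176.0): 216.9
Echo (-82.9, -146.2): 164.1
Charlie (-6.2, -69.5): 66.3

Delta, Bravo, Alpha, Echo, Charlie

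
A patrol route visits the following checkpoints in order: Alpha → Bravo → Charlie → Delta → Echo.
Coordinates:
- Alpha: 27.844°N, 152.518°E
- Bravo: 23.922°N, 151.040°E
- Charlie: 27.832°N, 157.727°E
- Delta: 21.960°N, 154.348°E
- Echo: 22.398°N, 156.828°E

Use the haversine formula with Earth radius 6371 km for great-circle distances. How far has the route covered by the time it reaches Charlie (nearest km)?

Leg distances:
Alpha→Bravo: 460.5 km  (cumulative 460.5 km)
Bravo→Charlie: 797.6 km  (cumulative 1258.1 km)
Cumulative distance at Charlie ≈ 1258 km.

1258 km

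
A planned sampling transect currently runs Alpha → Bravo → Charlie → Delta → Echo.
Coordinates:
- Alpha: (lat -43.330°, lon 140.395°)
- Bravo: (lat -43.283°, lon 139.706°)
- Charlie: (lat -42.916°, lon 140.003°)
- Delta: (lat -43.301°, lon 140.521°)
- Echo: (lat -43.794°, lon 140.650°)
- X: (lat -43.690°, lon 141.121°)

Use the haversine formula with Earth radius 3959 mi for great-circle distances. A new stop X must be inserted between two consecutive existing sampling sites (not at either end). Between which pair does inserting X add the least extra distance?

between Delta and Echo

Added distance for inserting X between each consecutive pair:
Alpha–Bravo: 85.6 mi
Bravo–Charlie: 124.4 mi
Charlie–Delta: 80.6 mi
Delta–Echo: 30.2 mi
Smallest added distance is 30.2 mi, inserting between Delta and Echo.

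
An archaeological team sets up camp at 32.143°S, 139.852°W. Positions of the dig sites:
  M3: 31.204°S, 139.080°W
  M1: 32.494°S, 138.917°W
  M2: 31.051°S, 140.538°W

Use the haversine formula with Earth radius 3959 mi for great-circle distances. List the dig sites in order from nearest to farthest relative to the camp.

Computing each great-circle distance from 32.143°S, 139.852°W:
M1 32.494°S, 138.917°W: 59.7 mi
M3 31.204°S, 139.080°W: 79.2 mi
M2 31.051°S, 140.538°W: 85.6 mi

M1, M3, M2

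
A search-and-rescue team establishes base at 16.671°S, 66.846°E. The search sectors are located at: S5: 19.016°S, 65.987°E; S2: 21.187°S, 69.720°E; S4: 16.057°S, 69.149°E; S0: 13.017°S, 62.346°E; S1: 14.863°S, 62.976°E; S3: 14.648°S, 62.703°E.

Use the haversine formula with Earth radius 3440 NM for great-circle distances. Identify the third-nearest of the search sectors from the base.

S1

Distances from the base (16.671°S, 66.846°E):
S4: 137.7 NM
S5: 149.1 NM
S1: 248.6 NM
S3: 268.5 NM
S2: 316.4 NM
S0: 341.0 NM
The third-nearest is S1 at 248.6 NM.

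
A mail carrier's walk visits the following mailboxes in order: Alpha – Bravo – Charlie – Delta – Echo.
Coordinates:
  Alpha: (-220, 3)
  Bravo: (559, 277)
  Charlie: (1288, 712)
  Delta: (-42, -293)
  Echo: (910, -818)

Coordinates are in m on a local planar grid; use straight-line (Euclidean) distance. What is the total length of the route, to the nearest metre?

4429 m

Leg distances:
Alpha→Bravo: 825.8 m  (cumulative 825.8 m)
Bravo→Charlie: 848.9 m  (cumulative 1674.7 m)
Charlie→Delta: 1667.0 m  (cumulative 3341.7 m)
Delta→Echo: 1087.2 m  (cumulative 4428.9 m)
Total route length ≈ 4429 m.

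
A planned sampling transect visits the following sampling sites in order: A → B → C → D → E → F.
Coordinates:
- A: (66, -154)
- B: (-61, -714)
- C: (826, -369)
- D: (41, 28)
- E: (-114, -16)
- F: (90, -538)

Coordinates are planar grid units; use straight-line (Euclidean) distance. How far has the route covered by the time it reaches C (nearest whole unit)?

Leg distances:
A→B: 574.2  (cumulative 574.2)
B→C: 951.7  (cumulative 1526.0)
Cumulative distance at C ≈ 1526.

1526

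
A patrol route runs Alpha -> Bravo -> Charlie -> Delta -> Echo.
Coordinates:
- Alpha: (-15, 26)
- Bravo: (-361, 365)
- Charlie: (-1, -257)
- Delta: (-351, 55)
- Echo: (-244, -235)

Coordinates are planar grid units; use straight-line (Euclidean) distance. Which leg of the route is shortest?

Leg distances:
Alpha→Bravo: 484.4
Bravo→Charlie: 718.7
Charlie→Delta: 468.9
Delta→Echo: 309.1
The shortest leg is Delta–Echo at 309.1.

Delta–Echo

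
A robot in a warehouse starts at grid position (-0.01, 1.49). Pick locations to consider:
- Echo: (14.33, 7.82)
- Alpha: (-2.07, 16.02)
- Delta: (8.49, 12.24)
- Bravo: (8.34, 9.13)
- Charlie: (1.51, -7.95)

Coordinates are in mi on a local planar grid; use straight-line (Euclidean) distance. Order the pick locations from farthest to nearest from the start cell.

Echo, Alpha, Delta, Bravo, Charlie

Distances from the start cell:
Echo (14.33, 7.82): 15.7 mi
Alpha (-2.07, 16.02): 14.7 mi
Delta (8.49, 12.24): 13.7 mi
Bravo (8.34, 9.13): 11.3 mi
Charlie (1.51, -7.95): 9.6 mi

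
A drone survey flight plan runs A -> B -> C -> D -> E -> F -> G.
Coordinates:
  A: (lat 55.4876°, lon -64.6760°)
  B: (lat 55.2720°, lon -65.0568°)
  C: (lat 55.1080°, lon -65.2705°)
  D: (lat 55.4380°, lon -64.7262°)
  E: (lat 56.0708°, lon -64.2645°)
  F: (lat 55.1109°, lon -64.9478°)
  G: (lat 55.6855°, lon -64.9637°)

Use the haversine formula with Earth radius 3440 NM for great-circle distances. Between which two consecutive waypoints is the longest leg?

Leg distances:
A→B: 18.3 NM
B→C: 12.3 NM
C→D: 27.2 NM
D→E: 41.1 NM
E→F: 62.1 NM
F→G: 34.5 NM
The longest leg is E–F at 62.1 NM.

E–F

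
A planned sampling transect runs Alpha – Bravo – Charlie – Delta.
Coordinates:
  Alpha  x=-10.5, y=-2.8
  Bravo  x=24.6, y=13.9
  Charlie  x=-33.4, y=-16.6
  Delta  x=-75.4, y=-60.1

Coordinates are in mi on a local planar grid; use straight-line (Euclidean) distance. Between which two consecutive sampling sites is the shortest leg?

Alpha–Bravo

Leg distances:
Alpha→Bravo: 38.9 mi
Bravo→Charlie: 65.5 mi
Charlie→Delta: 60.5 mi
The shortest leg is Alpha–Bravo at 38.9 mi.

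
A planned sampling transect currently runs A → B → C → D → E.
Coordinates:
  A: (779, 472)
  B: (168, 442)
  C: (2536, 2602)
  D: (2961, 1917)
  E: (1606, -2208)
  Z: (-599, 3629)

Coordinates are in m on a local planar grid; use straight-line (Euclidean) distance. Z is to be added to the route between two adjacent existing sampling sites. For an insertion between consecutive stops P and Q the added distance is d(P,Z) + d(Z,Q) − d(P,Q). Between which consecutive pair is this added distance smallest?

between B and C

Added distance for inserting Z between each consecutive pair:
A–B: 6110.9 m
B–C: 3371.8 m
C–D: 6443.1 m
D–E: 5848.0 m
Smallest added distance is 3371.8 m, inserting between B and C.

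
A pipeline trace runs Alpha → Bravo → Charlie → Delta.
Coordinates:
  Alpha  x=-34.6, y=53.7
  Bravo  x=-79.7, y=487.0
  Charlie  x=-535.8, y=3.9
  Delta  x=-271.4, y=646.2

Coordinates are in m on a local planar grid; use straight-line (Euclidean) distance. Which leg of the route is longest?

Leg distances:
Alpha→Bravo: 435.6 m
Bravo→Charlie: 664.4 m
Charlie→Delta: 694.6 m
The longest leg is Charlie–Delta at 694.6 m.

Charlie–Delta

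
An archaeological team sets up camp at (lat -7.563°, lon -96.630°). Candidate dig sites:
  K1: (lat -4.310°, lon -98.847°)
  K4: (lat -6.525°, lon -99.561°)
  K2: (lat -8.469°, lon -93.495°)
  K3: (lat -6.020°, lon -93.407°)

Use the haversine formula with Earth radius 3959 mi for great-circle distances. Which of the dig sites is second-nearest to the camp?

K2

Distances from the camp ((lat -7.563°, lon -96.630°)):
K4: 213.4 mi
K2: 223.5 mi
K3: 245.5 mi
K1: 271.5 mi
The second-nearest is K2 at 223.5 mi.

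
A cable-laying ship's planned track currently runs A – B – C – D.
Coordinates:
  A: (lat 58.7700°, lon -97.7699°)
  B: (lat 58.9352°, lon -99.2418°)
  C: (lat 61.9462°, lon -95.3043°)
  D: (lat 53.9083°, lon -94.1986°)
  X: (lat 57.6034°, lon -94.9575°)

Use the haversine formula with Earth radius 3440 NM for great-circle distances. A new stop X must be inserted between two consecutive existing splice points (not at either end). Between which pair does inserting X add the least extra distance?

Added distance for inserting X between each consecutive pair:
A–B: 223.6 NM
B–C: 203.0 NM
C–D: 0.4 NM
Smallest added distance is 0.4 NM, inserting between C and D.

between C and D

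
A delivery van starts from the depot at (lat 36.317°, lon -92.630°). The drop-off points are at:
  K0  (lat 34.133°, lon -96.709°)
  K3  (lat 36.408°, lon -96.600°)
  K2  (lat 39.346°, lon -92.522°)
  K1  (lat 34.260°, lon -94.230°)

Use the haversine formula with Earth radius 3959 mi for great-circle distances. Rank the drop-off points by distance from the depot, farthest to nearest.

Computing each great-circle distance from (lat 36.317°, lon -92.630°):
K0 (lat 34.133°, lon -96.709°): 275.2 mi
K3 (lat 36.408°, lon -96.600°): 221.0 mi
K2 (lat 39.346°, lon -92.522°): 209.4 mi
K1 (lat 34.260°, lon -94.230°): 168.4 mi

K0, K3, K2, K1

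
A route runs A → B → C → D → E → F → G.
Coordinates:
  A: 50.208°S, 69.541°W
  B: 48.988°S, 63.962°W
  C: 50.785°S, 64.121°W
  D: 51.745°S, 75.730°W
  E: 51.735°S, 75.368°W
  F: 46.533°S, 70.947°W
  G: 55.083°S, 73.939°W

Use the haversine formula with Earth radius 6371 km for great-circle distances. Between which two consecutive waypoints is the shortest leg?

Leg distances:
A→B: 424.2 km
B→C: 200.1 km
C→D: 813.9 km
D→E: 25.0 km
E→F: 661.6 km
F→G: 973.4 km
The shortest leg is D–E at 25.0 km.

D–E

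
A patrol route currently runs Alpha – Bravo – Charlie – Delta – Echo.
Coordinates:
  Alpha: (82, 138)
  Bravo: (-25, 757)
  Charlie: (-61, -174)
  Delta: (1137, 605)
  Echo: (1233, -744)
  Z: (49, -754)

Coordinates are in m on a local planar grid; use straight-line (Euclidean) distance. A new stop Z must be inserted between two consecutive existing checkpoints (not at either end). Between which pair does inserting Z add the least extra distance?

Added distance for inserting Z between each consecutive pair:
Alpha–Bravo: 1777.2 m
Bravo–Charlie: 1171.5 m
Charlie–Delta: 902.2 m
Delta–Echo: 1572.5 m
Smallest added distance is 902.2 m, inserting between Charlie and Delta.

between Charlie and Delta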